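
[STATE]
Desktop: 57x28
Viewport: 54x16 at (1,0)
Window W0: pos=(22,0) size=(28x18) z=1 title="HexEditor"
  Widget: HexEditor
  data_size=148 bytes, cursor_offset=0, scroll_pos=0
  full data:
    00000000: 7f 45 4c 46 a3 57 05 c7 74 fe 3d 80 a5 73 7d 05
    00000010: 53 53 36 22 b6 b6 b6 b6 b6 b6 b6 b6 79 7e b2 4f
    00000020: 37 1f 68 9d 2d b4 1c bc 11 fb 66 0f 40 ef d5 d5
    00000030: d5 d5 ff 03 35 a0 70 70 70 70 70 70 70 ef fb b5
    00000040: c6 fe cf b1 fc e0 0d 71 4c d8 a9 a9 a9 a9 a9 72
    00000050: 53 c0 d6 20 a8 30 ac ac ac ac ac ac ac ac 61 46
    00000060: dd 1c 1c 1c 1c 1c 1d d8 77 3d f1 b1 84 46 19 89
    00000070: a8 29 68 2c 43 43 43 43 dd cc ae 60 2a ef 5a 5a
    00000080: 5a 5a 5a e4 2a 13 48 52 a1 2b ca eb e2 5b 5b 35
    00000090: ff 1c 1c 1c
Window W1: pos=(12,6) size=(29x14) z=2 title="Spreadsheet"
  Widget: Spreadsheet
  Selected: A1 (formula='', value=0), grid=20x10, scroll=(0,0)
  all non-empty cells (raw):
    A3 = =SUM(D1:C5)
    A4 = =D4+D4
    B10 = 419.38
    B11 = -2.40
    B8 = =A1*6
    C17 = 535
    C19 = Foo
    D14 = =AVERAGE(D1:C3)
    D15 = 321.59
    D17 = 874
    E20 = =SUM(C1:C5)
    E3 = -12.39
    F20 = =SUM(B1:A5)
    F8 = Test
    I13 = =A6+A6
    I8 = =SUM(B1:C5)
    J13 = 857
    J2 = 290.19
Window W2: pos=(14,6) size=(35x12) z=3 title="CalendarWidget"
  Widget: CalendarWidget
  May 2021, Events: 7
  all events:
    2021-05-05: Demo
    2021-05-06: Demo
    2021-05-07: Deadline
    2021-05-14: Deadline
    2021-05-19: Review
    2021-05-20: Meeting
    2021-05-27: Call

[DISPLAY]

                     ┏━━━━━━━━━━━━━━━━━━━━━━━━━━┓     
                     ┃ HexEditor                ┃     
                     ┠──────────────────────────┨     
                     ┃00000000  7F 45 4c 46 a3 5┃     
                     ┃00000010  53 53 36 22 b6 b┃     
                     ┃00000020  37 1f 68 9d 2d b┃     
           ┏━┏━━━━━━━━━━━━━━━━━━━━━━━━━━━━━━━━━┓┃     
           ┃ ┃ CalendarWidget                  ┃┃     
           ┠─┠─────────────────────────────────┨┃     
           ┃A┃             May 2021            ┃┃     
           ┃ ┃Mo Tu We Th Fr Sa Su             ┃┃     
           ┃-┃                1  2             ┃┃     
           ┃ ┃ 3  4  5*  6*  7*  8  9          ┃┃     
           ┃ ┃10 11 12 13 14* 15 16            ┃┃     
           ┃ ┃17 18 19* 20* 21 22 23           ┃┃     
           ┃ ┃24 25 26 27* 28 29 30            ┃┃     


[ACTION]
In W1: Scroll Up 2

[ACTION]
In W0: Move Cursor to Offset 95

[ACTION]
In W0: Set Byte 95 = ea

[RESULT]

                     ┏━━━━━━━━━━━━━━━━━━━━━━━━━━┓     
                     ┃ HexEditor                ┃     
                     ┠──────────────────────────┨     
                     ┃00000000  7f 45 4c 46 a3 5┃     
                     ┃00000010  53 53 36 22 b6 b┃     
                     ┃00000020  37 1f 68 9d 2d b┃     
           ┏━┏━━━━━━━━━━━━━━━━━━━━━━━━━━━━━━━━━┓┃     
           ┃ ┃ CalendarWidget                  ┃┃     
           ┠─┠─────────────────────────────────┨┃     
           ┃A┃             May 2021            ┃┃     
           ┃ ┃Mo Tu We Th Fr Sa Su             ┃┃     
           ┃-┃                1  2             ┃┃     
           ┃ ┃ 3  4  5*  6*  7*  8  9          ┃┃     
           ┃ ┃10 11 12 13 14* 15 16            ┃┃     
           ┃ ┃17 18 19* 20* 21 22 23           ┃┃     
           ┃ ┃24 25 26 27* 28 29 30            ┃┃     


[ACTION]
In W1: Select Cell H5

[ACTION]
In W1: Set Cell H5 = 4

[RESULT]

                     ┏━━━━━━━━━━━━━━━━━━━━━━━━━━┓     
                     ┃ HexEditor                ┃     
                     ┠──────────────────────────┨     
                     ┃00000000  7f 45 4c 46 a3 5┃     
                     ┃00000010  53 53 36 22 b6 b┃     
                     ┃00000020  37 1f 68 9d 2d b┃     
           ┏━┏━━━━━━━━━━━━━━━━━━━━━━━━━━━━━━━━━┓┃     
           ┃ ┃ CalendarWidget                  ┃┃     
           ┠─┠─────────────────────────────────┨┃     
           ┃H┃             May 2021            ┃┃     
           ┃ ┃Mo Tu We Th Fr Sa Su             ┃┃     
           ┃-┃                1  2             ┃┃     
           ┃ ┃ 3  4  5*  6*  7*  8  9          ┃┃     
           ┃ ┃10 11 12 13 14* 15 16            ┃┃     
           ┃ ┃17 18 19* 20* 21 22 23           ┃┃     
           ┃ ┃24 25 26 27* 28 29 30            ┃┃     


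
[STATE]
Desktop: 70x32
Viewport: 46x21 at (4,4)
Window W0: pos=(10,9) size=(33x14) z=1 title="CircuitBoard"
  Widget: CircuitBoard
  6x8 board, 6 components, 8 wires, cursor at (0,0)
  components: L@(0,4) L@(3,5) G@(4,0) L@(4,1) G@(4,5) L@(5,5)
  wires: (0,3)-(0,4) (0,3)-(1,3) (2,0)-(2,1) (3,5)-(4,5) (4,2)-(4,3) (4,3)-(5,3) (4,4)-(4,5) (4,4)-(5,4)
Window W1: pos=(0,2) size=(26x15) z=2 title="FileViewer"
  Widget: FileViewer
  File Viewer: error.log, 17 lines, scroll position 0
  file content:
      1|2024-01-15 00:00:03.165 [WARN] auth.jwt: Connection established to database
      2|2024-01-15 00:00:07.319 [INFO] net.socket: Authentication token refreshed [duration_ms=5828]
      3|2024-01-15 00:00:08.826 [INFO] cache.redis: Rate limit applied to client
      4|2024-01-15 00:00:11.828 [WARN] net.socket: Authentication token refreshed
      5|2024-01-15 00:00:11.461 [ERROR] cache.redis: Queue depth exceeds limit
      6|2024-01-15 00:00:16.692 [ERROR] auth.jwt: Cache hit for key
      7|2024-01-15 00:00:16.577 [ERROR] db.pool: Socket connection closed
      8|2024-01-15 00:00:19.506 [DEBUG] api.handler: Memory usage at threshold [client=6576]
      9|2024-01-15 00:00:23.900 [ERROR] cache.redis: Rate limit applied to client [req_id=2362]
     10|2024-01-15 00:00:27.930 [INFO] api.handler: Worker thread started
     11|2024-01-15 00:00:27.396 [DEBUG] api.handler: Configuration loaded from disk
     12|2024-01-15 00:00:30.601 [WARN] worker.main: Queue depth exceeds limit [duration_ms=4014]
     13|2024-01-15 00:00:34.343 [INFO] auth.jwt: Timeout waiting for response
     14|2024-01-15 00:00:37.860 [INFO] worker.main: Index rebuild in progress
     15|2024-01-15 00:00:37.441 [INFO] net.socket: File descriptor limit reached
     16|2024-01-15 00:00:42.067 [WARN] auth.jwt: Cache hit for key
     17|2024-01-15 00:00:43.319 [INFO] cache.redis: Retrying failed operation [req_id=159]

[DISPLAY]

─────────────────────┨                        
4-01-15 00:00:03.165▲┃                        
4-01-15 00:00:07.319█┃                        
4-01-15 00:00:08.826░┃                        
4-01-15 00:00:11.828░┃                        
4-01-15 00:00:11.461░┃━━━━━━━━━━━━━━━━┓       
4-01-15 00:00:16.692░┃                ┃       
4-01-15 00:00:16.577░┃────────────────┨       
4-01-15 00:00:19.506░┃                ┃       
4-01-15 00:00:23.900░┃ · ─ L          ┃       
4-01-15 00:00:27.930░┃ │              ┃       
4-01-15 00:00:27.396▼┃ ·              ┃       
━━━━━━━━━━━━━━━━━━━━━┛                ┃       
      ┃2   · ─ ·                      ┃       
      ┃                               ┃       
      ┃3                       L      ┃       
      ┃                        │      ┃       
      ┃4   G   L   · ─ ·   · ─ G      ┃       
      ┗━━━━━━━━━━━━━━━━━━━━━━━━━━━━━━━┛       
                                              
                                              


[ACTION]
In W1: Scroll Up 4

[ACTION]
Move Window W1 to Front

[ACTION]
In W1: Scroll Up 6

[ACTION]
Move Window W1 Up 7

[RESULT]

4-01-15 00:00:07.319█┃                        
4-01-15 00:00:08.826░┃                        
4-01-15 00:00:11.828░┃                        
4-01-15 00:00:11.461░┃                        
4-01-15 00:00:16.692░┃                        
4-01-15 00:00:16.577░┃━━━━━━━━━━━━━━━━┓       
4-01-15 00:00:19.506░┃                ┃       
4-01-15 00:00:23.900░┃────────────────┨       
4-01-15 00:00:27.930░┃                ┃       
4-01-15 00:00:27.396▼┃ · ─ L          ┃       
━━━━━━━━━━━━━━━━━━━━━┛ │              ┃       
      ┃1               ·              ┃       
      ┃                               ┃       
      ┃2   · ─ ·                      ┃       
      ┃                               ┃       
      ┃3                       L      ┃       
      ┃                        │      ┃       
      ┃4   G   L   · ─ ·   · ─ G      ┃       
      ┗━━━━━━━━━━━━━━━━━━━━━━━━━━━━━━━┛       
                                              
                                              


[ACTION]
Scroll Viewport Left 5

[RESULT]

┃2024-01-15 00:00:07.319█┃                    
┃2024-01-15 00:00:08.826░┃                    
┃2024-01-15 00:00:11.828░┃                    
┃2024-01-15 00:00:11.461░┃                    
┃2024-01-15 00:00:16.692░┃                    
┃2024-01-15 00:00:16.577░┃━━━━━━━━━━━━━━━━┓   
┃2024-01-15 00:00:19.506░┃                ┃   
┃2024-01-15 00:00:23.900░┃────────────────┨   
┃2024-01-15 00:00:27.930░┃                ┃   
┃2024-01-15 00:00:27.396▼┃ · ─ L          ┃   
┗━━━━━━━━━━━━━━━━━━━━━━━━┛ │              ┃   
          ┃1               ·              ┃   
          ┃                               ┃   
          ┃2   · ─ ·                      ┃   
          ┃                               ┃   
          ┃3                       L      ┃   
          ┃                        │      ┃   
          ┃4   G   L   · ─ ·   · ─ G      ┃   
          ┗━━━━━━━━━━━━━━━━━━━━━━━━━━━━━━━┛   
                                              
                                              


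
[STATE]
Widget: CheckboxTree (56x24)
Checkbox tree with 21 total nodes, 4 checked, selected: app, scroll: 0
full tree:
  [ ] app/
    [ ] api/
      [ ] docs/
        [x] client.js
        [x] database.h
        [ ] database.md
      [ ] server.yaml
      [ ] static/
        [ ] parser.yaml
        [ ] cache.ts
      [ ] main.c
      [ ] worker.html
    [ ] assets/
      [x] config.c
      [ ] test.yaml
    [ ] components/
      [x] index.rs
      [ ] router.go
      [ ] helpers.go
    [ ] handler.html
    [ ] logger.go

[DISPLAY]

>[-] app/                                               
   [-] api/                                             
     [-] docs/                                          
       [x] client.js                                    
       [x] database.h                                   
       [ ] database.md                                  
     [ ] server.yaml                                    
     [ ] static/                                        
       [ ] parser.yaml                                  
       [ ] cache.ts                                     
     [ ] main.c                                         
     [ ] worker.html                                    
   [-] assets/                                          
     [x] config.c                                       
     [ ] test.yaml                                      
   [-] components/                                      
     [x] index.rs                                       
     [ ] router.go                                      
     [ ] helpers.go                                     
   [ ] handler.html                                     
   [ ] logger.go                                        
                                                        
                                                        
                                                        


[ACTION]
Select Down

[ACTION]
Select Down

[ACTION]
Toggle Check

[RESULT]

 [-] app/                                               
   [-] api/                                             
>    [x] docs/                                          
       [x] client.js                                    
       [x] database.h                                   
       [x] database.md                                  
     [ ] server.yaml                                    
     [ ] static/                                        
       [ ] parser.yaml                                  
       [ ] cache.ts                                     
     [ ] main.c                                         
     [ ] worker.html                                    
   [-] assets/                                          
     [x] config.c                                       
     [ ] test.yaml                                      
   [-] components/                                      
     [x] index.rs                                       
     [ ] router.go                                      
     [ ] helpers.go                                     
   [ ] handler.html                                     
   [ ] logger.go                                        
                                                        
                                                        
                                                        


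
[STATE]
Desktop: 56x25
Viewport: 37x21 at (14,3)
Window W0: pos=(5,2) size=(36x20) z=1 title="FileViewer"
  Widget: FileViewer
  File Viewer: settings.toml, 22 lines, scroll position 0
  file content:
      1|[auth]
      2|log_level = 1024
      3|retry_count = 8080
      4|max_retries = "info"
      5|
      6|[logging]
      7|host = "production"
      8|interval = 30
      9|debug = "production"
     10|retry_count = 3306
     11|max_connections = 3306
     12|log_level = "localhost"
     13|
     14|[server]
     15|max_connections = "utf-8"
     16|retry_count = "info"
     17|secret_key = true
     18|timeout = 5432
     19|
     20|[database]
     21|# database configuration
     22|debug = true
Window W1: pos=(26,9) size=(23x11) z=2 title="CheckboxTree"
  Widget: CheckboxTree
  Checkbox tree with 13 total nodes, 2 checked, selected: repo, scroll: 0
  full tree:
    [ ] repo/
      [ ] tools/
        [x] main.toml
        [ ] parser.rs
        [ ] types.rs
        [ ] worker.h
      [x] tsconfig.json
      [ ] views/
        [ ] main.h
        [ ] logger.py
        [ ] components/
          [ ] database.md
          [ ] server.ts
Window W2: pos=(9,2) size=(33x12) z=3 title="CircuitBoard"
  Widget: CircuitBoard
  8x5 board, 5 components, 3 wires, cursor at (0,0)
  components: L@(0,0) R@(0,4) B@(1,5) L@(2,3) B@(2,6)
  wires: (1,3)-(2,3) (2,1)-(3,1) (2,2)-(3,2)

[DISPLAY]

cuitBoard                  ┃         
───────────────────────────┨         
 1 2 3 4 5 6 7             ┃         
L]              R          ┃         
                           ┃         
            ·       B      ┃         
            │              ┃━━━━━━┓  
    ·   ·   L           B  ┃      ┃  
    │   │                  ┃──────┨  
    ·   ·                  ┃      ┃  
━━━━━━━━━━━━━━━━━━━━━━━━━━━┛      ┃  
unt = 3306  ┃     [x] main.toml   ┃  
ections = 33┃     [ ] parser.rs   ┃  
l = "localho┃     [ ] types.rs    ┃  
            ┃     [ ] worker.h    ┃  
            ┃   [x] tsconfig.json ┃  
ections = "u┗━━━━━━━━━━━━━━━━━━━━━┛  
unt = "info"             ▼┃          
━━━━━━━━━━━━━━━━━━━━━━━━━━┛          
                                     
                                     


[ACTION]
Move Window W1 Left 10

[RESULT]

cuitBoard                  ┃         
───────────────────────────┨         
 1 2 3 4 5 6 7             ┃         
L]              R          ┃         
                           ┃         
            ·       B      ┃         
            │              ┃         
    ·   ·   L           B  ┃         
    │   │                  ┃         
    ·   ·                  ┃         
━━━━━━━━━━━━━━━━━━━━━━━━━━━┛         
un┃     [x] main.toml   ┃░┃          
ec┃     [ ] parser.rs   ┃░┃          
l ┃     [ ] types.rs    ┃░┃          
  ┃     [ ] worker.h    ┃░┃          
  ┃   [x] tsconfig.json ┃░┃          
ec┗━━━━━━━━━━━━━━━━━━━━━┛░┃          
unt = "info"             ▼┃          
━━━━━━━━━━━━━━━━━━━━━━━━━━┛          
                                     
                                     


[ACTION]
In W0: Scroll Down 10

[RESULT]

cuitBoard                  ┃         
───────────────────────────┨         
 1 2 3 4 5 6 7             ┃         
L]              R          ┃         
                           ┃         
            ·       B      ┃         
            │              ┃         
    ·   ·   L           B  ┃         
    │   │                  ┃         
    ·   ·                  ┃         
━━━━━━━━━━━━━━━━━━━━━━━━━━━┛         
un┃     [x] main.toml   ┃░┃          
ey┃     [ ] parser.rs   ┃░┃          
= ┃     [ ] types.rs    ┃░┃          
  ┃     [ ] worker.h    ┃░┃          
e]┃   [x] tsconfig.json ┃░┃          
se┗━━━━━━━━━━━━━━━━━━━━━┛█┃          
true                     ▼┃          
━━━━━━━━━━━━━━━━━━━━━━━━━━┛          
                                     
                                     


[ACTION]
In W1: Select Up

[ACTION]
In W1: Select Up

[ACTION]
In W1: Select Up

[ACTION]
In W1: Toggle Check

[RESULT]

cuitBoard                  ┃         
───────────────────────────┨         
 1 2 3 4 5 6 7             ┃         
L]              R          ┃         
                           ┃         
            ·       B      ┃         
            │              ┃         
    ·   ·   L           B  ┃         
    │   │                  ┃         
    ·   ·                  ┃         
━━━━━━━━━━━━━━━━━━━━━━━━━━━┛         
un┃     [x] main.toml   ┃░┃          
ey┃     [x] parser.rs   ┃░┃          
= ┃     [x] types.rs    ┃░┃          
  ┃     [x] worker.h    ┃░┃          
e]┃   [x] tsconfig.json ┃░┃          
se┗━━━━━━━━━━━━━━━━━━━━━┛█┃          
true                     ▼┃          
━━━━━━━━━━━━━━━━━━━━━━━━━━┛          
                                     
                                     


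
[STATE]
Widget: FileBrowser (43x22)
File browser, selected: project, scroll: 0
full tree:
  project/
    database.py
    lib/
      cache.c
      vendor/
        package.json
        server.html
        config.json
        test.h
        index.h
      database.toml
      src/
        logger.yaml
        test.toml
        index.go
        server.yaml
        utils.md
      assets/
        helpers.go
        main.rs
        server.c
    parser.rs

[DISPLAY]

> [-] project/                             
    database.py                            
    [+] lib/                               
    parser.rs                              
                                           
                                           
                                           
                                           
                                           
                                           
                                           
                                           
                                           
                                           
                                           
                                           
                                           
                                           
                                           
                                           
                                           
                                           


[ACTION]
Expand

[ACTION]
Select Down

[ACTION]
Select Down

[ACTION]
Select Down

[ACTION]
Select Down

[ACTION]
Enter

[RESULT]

  [-] project/                             
    database.py                            
    [+] lib/                               
  > parser.rs                              
                                           
                                           
                                           
                                           
                                           
                                           
                                           
                                           
                                           
                                           
                                           
                                           
                                           
                                           
                                           
                                           
                                           
                                           


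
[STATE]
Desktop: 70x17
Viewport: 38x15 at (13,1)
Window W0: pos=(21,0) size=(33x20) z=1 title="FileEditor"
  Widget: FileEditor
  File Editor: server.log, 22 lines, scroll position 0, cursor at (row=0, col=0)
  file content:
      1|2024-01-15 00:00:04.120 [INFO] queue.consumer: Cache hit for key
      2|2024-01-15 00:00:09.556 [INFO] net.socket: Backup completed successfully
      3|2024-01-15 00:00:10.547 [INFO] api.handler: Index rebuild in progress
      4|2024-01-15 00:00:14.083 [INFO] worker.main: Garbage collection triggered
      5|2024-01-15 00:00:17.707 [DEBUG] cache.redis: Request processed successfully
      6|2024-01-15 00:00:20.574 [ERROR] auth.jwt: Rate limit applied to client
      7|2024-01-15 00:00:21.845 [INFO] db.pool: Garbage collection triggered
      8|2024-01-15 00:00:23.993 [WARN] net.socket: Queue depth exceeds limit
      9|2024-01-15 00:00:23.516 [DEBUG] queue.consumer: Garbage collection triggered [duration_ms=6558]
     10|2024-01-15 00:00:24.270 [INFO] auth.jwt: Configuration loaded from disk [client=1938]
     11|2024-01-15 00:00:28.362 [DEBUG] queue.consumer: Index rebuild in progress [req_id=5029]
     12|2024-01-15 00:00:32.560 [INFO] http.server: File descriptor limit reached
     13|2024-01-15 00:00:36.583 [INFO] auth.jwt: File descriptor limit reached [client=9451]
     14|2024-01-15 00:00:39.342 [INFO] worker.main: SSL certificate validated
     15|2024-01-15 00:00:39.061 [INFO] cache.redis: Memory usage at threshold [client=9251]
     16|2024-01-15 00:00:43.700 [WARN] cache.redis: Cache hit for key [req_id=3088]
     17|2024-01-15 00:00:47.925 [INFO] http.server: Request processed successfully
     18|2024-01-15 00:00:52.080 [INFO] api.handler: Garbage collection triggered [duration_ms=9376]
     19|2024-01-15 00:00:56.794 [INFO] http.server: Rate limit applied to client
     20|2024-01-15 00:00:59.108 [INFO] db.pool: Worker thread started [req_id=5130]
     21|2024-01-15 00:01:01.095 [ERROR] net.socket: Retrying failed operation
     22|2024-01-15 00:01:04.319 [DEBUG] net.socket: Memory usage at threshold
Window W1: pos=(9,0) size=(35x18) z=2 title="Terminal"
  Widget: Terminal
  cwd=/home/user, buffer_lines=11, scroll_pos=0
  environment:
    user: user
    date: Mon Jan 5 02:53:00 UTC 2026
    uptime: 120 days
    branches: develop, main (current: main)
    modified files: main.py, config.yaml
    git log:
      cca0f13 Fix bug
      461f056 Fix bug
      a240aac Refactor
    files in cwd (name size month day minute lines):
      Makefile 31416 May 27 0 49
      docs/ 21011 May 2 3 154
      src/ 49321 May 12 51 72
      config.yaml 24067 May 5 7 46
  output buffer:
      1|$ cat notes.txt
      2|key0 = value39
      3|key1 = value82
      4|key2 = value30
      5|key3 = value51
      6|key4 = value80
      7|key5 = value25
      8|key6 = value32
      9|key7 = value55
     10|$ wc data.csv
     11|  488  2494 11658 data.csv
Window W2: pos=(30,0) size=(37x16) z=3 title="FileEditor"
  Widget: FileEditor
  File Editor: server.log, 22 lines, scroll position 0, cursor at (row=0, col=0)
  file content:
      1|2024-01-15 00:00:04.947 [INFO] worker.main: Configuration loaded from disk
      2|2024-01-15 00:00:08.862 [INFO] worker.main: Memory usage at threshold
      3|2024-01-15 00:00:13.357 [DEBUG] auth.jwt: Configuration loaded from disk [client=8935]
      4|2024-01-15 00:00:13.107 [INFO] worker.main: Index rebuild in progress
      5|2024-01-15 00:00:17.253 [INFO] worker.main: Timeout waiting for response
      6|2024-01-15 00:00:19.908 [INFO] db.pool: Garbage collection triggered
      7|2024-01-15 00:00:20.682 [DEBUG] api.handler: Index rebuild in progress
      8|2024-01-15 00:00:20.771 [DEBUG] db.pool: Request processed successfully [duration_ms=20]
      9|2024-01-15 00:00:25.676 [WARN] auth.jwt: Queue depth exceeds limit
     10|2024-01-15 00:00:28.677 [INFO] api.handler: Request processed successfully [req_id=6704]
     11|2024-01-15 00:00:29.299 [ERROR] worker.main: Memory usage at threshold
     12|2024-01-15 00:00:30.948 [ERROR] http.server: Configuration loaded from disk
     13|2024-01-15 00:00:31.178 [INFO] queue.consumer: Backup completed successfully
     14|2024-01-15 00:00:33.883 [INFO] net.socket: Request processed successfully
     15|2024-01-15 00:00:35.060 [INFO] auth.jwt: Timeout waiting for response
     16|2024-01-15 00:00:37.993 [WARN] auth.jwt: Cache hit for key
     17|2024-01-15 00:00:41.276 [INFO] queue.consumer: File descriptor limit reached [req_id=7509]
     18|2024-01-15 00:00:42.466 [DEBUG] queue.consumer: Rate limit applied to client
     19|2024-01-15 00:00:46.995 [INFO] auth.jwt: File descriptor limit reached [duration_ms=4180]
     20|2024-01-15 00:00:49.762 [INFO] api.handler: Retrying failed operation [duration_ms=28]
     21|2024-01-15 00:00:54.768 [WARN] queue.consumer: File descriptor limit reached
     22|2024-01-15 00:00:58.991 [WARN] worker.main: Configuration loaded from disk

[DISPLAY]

rminal           ┃ FileEditor         
─────────────────┠────────────────────
at notes.txt     ┃█024-01-15 00:00:04.
0 = value39      ┃2024-01-15 00:00:08.
1 = value82      ┃2024-01-15 00:00:13.
2 = value30      ┃2024-01-15 00:00:13.
3 = value51      ┃2024-01-15 00:00:17.
4 = value80      ┃2024-01-15 00:00:19.
5 = value25      ┃2024-01-15 00:00:20.
6 = value32      ┃2024-01-15 00:00:20.
7 = value55      ┃2024-01-15 00:00:25.
c data.csv       ┃2024-01-15 00:00:28.
88  2494 11658 da┃2024-01-15 00:00:29.
                 ┃2024-01-15 00:00:30.
                 ┗━━━━━━━━━━━━━━━━━━━━


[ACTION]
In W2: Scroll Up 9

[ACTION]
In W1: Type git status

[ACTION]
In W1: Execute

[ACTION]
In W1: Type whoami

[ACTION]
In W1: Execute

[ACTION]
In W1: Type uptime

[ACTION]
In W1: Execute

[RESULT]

rminal           ┃ FileEditor         
─────────────────┠────────────────────
7 = value55      ┃█024-01-15 00:00:04.
c data.csv       ┃2024-01-15 00:00:08.
88  2494 11658 da┃2024-01-15 00:00:13.
it status        ┃2024-01-15 00:00:13.
branch main      ┃2024-01-15 00:00:17.
nges not staged f┃2024-01-15 00:00:19.
                 ┃2024-01-15 00:00:20.
     modified:   ┃2024-01-15 00:00:20.
     modified:   ┃2024-01-15 00:00:25.
hoami            ┃2024-01-15 00:00:28.
r                ┃2024-01-15 00:00:29.
ptime            ┃2024-01-15 00:00:30.
:00  up 120 days ┗━━━━━━━━━━━━━━━━━━━━


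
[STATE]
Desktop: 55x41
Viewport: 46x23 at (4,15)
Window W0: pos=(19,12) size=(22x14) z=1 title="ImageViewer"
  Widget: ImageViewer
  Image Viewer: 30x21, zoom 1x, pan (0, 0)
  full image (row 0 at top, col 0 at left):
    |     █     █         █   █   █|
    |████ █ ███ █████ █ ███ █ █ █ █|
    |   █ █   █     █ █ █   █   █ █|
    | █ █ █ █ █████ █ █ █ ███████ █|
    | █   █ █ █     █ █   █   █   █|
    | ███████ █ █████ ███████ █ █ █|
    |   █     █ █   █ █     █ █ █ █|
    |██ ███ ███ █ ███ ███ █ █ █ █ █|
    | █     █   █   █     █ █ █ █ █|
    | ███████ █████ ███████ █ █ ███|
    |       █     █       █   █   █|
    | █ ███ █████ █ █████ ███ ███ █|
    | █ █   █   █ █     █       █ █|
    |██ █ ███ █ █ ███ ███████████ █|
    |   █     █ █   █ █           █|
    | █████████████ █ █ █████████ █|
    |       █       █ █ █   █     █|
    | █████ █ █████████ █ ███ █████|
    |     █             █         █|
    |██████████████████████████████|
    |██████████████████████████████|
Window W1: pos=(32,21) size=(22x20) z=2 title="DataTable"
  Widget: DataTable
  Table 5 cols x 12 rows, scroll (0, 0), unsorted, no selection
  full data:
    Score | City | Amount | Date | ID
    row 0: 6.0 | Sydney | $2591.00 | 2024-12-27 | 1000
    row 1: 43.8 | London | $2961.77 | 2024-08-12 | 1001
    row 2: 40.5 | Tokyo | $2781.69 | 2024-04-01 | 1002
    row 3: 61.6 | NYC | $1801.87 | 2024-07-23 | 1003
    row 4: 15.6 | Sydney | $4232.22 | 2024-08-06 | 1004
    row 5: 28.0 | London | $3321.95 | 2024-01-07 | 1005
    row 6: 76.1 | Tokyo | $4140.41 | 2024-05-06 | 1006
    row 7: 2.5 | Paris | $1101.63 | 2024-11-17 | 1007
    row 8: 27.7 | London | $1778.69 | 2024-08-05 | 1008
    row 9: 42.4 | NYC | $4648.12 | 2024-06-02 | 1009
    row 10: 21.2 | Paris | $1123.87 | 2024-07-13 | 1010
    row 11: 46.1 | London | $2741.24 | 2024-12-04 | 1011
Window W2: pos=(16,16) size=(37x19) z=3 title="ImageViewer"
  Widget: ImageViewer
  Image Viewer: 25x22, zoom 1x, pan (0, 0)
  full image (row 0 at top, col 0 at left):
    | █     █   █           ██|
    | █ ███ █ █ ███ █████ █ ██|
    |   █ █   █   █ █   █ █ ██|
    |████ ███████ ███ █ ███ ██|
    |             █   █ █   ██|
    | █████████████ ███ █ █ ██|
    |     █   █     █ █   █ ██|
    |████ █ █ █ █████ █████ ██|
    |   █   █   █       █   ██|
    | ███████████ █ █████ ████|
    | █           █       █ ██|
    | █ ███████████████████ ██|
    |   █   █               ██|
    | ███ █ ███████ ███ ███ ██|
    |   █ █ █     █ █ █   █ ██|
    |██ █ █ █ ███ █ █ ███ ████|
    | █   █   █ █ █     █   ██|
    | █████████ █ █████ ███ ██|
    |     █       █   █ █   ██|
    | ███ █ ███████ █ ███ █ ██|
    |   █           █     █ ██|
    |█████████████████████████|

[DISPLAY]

               ┃     █     █        ┃         
            ┏━━━━━━━━━━━━━━━━━━━━━━━━━━━━━━━━━
            ┃ ImageViewer                     
            ┠─────────────────────────────────
            ┃ █     █   █           ██        
            ┃ █ ███ █ █ ███ █████ █ ██        
            ┃   █ █   █   █ █   █ █ ██        
            ┃████ ███████ ███ █ ███ ██        
            ┃             █   █ █   ██        
            ┃ █████████████ ███ █ █ ██        
            ┃     █   █     █ █   █ ██        
            ┃████ █ █ █ █████ █████ ██        
            ┃   █   █   █       █   ██        
            ┃ ███████████ █ █████ ████        
            ┃ █           █       █ ██        
            ┃ █ ███████████████████ ██        
            ┃   █   █               ██        
            ┃ ███ █ ███████ ███ ███ ██        
            ┃   █ █ █     █ █ █   █ ██        
            ┗━━━━━━━━━━━━━━━━━━━━━━━━━━━━━━━━━
                            ┃42.4 │NYC   │$464
                            ┃21.2 │Paris │$112
                            ┃46.1 │London│$274


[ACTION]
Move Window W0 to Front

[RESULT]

               ┃     █     █        ┃         
            ┏━━┃████ █ ███ █████ █ █┃━━━━━━━━━
            ┃ I┃   █ █   █     █ █ █┃         
            ┠──┃ █ █ █ █ █████ █ █ █┃─────────
            ┃ █┃ █   █ █ █     █ █  ┃█        
            ┃ █┃ ███████ █ █████ ███┃█        
            ┃  ┃   █     █ █   █ █  ┃█        
            ┃██┃██ ███ ███ █ ███ ███┃█        
            ┃  ┃ █     █   █   █    ┃█        
            ┃ █┃ ███████ █████ █████┃█        
            ┃  ┗━━━━━━━━━━━━━━━━━━━━┛█        
            ┃████ █ █ █ █████ █████ ██        
            ┃   █   █   █       █   ██        
            ┃ ███████████ █ █████ ████        
            ┃ █           █       █ ██        
            ┃ █ ███████████████████ ██        
            ┃   █   █               ██        
            ┃ ███ █ ███████ ███ ███ ██        
            ┃   █ █ █     █ █ █   █ ██        
            ┗━━━━━━━━━━━━━━━━━━━━━━━━━━━━━━━━━
                            ┃42.4 │NYC   │$464
                            ┃21.2 │Paris │$112
                            ┃46.1 │London│$274


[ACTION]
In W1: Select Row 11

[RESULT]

               ┃     █     █        ┃         
            ┏━━┃████ █ ███ █████ █ █┃━━━━━━━━━
            ┃ I┃   █ █   █     █ █ █┃         
            ┠──┃ █ █ █ █ █████ █ █ █┃─────────
            ┃ █┃ █   █ █ █     █ █  ┃█        
            ┃ █┃ ███████ █ █████ ███┃█        
            ┃  ┃   █     █ █   █ █  ┃█        
            ┃██┃██ ███ ███ █ ███ ███┃█        
            ┃  ┃ █     █   █   █    ┃█        
            ┃ █┃ ███████ █████ █████┃█        
            ┃  ┗━━━━━━━━━━━━━━━━━━━━┛█        
            ┃████ █ █ █ █████ █████ ██        
            ┃   █   █   █       █   ██        
            ┃ ███████████ █ █████ ████        
            ┃ █           █       █ ██        
            ┃ █ ███████████████████ ██        
            ┃   █   █               ██        
            ┃ ███ █ ███████ ███ ███ ██        
            ┃   █ █ █     █ █ █   █ ██        
            ┗━━━━━━━━━━━━━━━━━━━━━━━━━━━━━━━━━
                            ┃42.4 │NYC   │$464
                            ┃21.2 │Paris │$112
                            ┃>6.1 │London│$274


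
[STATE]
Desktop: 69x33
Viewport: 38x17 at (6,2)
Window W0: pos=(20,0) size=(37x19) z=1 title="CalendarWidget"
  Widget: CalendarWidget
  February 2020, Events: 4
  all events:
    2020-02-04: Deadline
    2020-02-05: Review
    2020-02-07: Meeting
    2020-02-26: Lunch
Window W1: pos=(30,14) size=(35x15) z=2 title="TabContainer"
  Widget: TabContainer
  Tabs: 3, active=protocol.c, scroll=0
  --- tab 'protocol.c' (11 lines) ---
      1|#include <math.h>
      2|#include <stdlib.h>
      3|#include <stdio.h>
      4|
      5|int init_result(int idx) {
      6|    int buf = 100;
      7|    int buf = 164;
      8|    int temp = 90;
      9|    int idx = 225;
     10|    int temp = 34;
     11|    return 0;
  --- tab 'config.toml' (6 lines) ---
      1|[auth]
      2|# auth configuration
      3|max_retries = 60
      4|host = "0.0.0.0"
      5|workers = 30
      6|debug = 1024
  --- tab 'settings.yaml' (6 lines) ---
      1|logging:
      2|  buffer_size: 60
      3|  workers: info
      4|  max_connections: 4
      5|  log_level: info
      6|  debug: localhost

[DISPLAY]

              ┠───────────────────────
              ┃           February 202
              ┃Mo Tu We Th Fr Sa Su   
              ┃                1  2   
              ┃ 3  4*  5*  6  7*  8  9
              ┃10 11 12 13 14 15 16   
              ┃17 18 19 20 21 22 23   
              ┃24 25 26* 27 28 29     
              ┃                       
              ┃                       
              ┃                       
              ┃                       
              ┃         ┏━━━━━━━━━━━━━
              ┃         ┃ TabContainer
              ┃         ┠─────────────
              ┃         ┃[protocol.c]│
              ┗━━━━━━━━━┃─────────────


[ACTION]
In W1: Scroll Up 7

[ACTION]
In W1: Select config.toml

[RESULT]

              ┠───────────────────────
              ┃           February 202
              ┃Mo Tu We Th Fr Sa Su   
              ┃                1  2   
              ┃ 3  4*  5*  6  7*  8  9
              ┃10 11 12 13 14 15 16   
              ┃17 18 19 20 21 22 23   
              ┃24 25 26* 27 28 29     
              ┃                       
              ┃                       
              ┃                       
              ┃                       
              ┃         ┏━━━━━━━━━━━━━
              ┃         ┃ TabContainer
              ┃         ┠─────────────
              ┃         ┃ protocol.c │
              ┗━━━━━━━━━┃─────────────
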